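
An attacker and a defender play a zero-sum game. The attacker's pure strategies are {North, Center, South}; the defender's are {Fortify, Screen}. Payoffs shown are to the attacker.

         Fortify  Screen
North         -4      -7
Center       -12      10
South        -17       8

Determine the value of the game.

-124/25

Row minima: North → -7, Center → -12, South → -17; maximin = -7.
Column maxima: Fortify → -4, Screen → 10; minimax = -4.
-7 ≠ -4, so there is no saddle point; optimal play is mixed.
South is strictly dominated by Center, so the attacker never plays it.
On the remaining 2×2 (North, Center vs Fortify, Screen):
Let the attacker play North with probability p. Expected payoff against Fortify: (-4)p + (-12)(1−p) = 8p − 12; against Screen: (-7)p + 10(1−p) = −17p + 10.
Setting these equal: 8p − 12 = −17p + 10 ⇒ 25p = 22 ⇒ p = 22/25, and the value is (8)·(22/25) − 12 = -124/25.
For the defender: with q = P(Fortify), equating North's and Center's payoffs gives 3q − 7 = −22q + 10 ⇒ q = 17/25.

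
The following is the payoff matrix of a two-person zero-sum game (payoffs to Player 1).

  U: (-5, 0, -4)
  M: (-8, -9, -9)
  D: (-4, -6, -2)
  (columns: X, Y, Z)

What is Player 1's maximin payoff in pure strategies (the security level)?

Row minima: U → -5, M → -9, D → -6.
The best of these is -5.

-5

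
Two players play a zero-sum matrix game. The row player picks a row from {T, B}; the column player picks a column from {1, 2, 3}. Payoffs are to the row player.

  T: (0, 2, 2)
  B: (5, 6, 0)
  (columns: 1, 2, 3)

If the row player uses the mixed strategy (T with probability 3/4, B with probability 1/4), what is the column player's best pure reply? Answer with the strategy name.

1

If the column player plays 1, the row player's expected payoff is (3/4)·0 + (1/4)·5 = 5/4.
If the column player plays 2, the row player's expected payoff is (3/4)·2 + (1/4)·6 = 3.
If the column player plays 3, the row player's expected payoff is (3/4)·2 + (1/4)·0 = 3/2.
The column player minimizes the row player's payoff; the smallest is 5/4, so the best response is 1.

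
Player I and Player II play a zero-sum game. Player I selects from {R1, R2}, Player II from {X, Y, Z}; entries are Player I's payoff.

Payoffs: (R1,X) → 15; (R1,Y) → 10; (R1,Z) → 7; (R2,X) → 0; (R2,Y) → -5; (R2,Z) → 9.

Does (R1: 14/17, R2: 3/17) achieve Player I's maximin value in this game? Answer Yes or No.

Against X this mix gives (14/17)·15 + (3/17)·0 = 210/17.
Against Y this mix gives (14/17)·10 + (3/17)·(-5) = 125/17.
Against Z this mix gives (14/17)·7 + (3/17)·9 = 125/17.
All of Player II's active replies (Y, Z) yield 125/17, and no column does worse for Player I. The mix makes Player II indifferent and guarantees 125/17, so it is optimal.

Yes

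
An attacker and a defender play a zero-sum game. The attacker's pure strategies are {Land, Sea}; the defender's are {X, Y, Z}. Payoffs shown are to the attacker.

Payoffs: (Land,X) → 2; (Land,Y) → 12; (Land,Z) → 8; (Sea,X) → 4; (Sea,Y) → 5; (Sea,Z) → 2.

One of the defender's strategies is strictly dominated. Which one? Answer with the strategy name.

X holds the attacker's payoff strictly below Y in every row: 2 < 12, 4 < 5.
So Y is strictly dominated for the defender.

Y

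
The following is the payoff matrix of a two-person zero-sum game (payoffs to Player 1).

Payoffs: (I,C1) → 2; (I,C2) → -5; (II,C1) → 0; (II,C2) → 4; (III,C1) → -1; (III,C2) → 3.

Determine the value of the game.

8/11

Row minima: I → -5, II → 0, III → -1; maximin = 0.
Column maxima: C1 → 2, C2 → 4; minimax = 2.
0 ≠ 2, so there is no saddle point; optimal play is mixed.
III is strictly dominated by II, so Player 1 never plays it.
On the remaining 2×2 (I, II vs C1, C2):
Let Player 1 play I with probability p. Expected payoff against C1: 2p + 0(1−p) = 2p; against C2: (-5)p + 4(1−p) = −9p + 4.
Setting these equal: 2p = −9p + 4 ⇒ 11p = 4 ⇒ p = 4/11, and the value is (2)·(4/11) = 8/11.
For Player 2: with q = P(C1), equating I's and II's payoffs gives 7q − 5 = −4q + 4 ⇒ q = 9/11.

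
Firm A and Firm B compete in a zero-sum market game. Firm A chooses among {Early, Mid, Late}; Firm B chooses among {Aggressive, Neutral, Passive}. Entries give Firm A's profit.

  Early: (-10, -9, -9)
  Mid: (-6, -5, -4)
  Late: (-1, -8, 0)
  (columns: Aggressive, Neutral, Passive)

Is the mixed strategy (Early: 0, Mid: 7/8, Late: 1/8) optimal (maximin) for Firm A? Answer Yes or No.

Against Aggressive this mix gives (7/8)·(-6) + (1/8)·(-1) = -43/8.
Against Neutral this mix gives (7/8)·(-5) + (1/8)·(-8) = -43/8.
Against Passive this mix gives (7/8)·(-4) + (1/8)·0 = -7/2.
All of Firm B's active replies (Aggressive, Neutral) yield -43/8, and no column does worse for Firm A. The mix makes Firm B indifferent and guarantees -43/8, so it is optimal.

Yes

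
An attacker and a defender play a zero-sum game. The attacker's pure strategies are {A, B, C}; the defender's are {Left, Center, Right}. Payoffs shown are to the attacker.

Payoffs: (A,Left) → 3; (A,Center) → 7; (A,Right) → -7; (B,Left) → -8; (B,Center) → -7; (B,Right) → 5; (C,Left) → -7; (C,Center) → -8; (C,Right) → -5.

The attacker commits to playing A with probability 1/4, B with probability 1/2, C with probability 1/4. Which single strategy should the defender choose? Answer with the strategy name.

If the defender plays Left, the attacker's expected payoff is (1/4)·3 + (1/2)·(-8) + (1/4)·(-7) = -5.
If the defender plays Center, the attacker's expected payoff is (1/4)·7 + (1/2)·(-7) + (1/4)·(-8) = -15/4.
If the defender plays Right, the attacker's expected payoff is (1/4)·(-7) + (1/2)·5 + (1/4)·(-5) = -1/2.
The defender minimizes the attacker's payoff; the smallest is -5, so the best response is Left.

Left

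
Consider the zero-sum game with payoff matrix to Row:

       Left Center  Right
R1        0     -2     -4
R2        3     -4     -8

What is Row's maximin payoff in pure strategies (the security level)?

Row minima: R1 → -4, R2 → -8.
The best of these is -4.

-4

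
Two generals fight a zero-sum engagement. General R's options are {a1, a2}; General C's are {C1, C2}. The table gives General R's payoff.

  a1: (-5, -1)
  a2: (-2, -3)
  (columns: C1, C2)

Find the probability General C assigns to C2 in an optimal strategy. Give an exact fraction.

Row minima: a1 → -5, a2 → -3; maximin = -3.
Column maxima: C1 → -2, C2 → -1; minimax = -2.
-3 ≠ -2, so there is no saddle point; optimal play is mixed.
Let General R play a1 with probability p. Expected payoff against C1: (-5)p + (-2)(1−p) = −3p − 2; against C2: (-1)p + (-3)(1−p) = 2p − 3.
Setting these equal: −3p − 2 = 2p − 3 ⇒ −5p = -1 ⇒ p = 1/5, and the value is (-3)·(1/5) − 2 = -13/5.
For General C: with q = P(C1), equating a1's and a2's payoffs gives −4q − 1 = q − 3 ⇒ q = 2/5.

3/5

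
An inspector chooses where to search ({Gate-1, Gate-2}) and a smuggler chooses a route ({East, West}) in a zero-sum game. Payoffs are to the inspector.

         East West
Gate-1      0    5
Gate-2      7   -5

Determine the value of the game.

35/17

Row minima: Gate-1 → 0, Gate-2 → -5; maximin = 0.
Column maxima: East → 7, West → 5; minimax = 5.
0 ≠ 5, so there is no saddle point; optimal play is mixed.
Let the inspector play Gate-1 with probability p. Expected payoff against East: 0p + 7(1−p) = −7p + 7; against West: 5p + (-5)(1−p) = 10p − 5.
Setting these equal: −7p + 7 = 10p − 5 ⇒ −17p = -12 ⇒ p = 12/17, and the value is (-7)·(12/17) + 7 = 35/17.
For the smuggler: with q = P(East), equating Gate-1's and Gate-2's payoffs gives −5q + 5 = 12q − 5 ⇒ q = 10/17.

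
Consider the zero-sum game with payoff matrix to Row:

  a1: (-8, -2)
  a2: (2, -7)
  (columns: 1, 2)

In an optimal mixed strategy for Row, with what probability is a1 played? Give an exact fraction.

Row minima: a1 → -8, a2 → -7; maximin = -7.
Column maxima: 1 → 2, 2 → -2; minimax = -2.
-7 ≠ -2, so there is no saddle point; optimal play is mixed.
Let Row play a1 with probability p. Expected payoff against 1: (-8)p + 2(1−p) = −10p + 2; against 2: (-2)p + (-7)(1−p) = 5p − 7.
Setting these equal: −10p + 2 = 5p − 7 ⇒ −15p = -9 ⇒ p = 3/5, and the value is (-10)·(3/5) + 2 = -4.
For Column: with q = P(1), equating a1's and a2's payoffs gives −6q − 2 = 9q − 7 ⇒ q = 1/3.

3/5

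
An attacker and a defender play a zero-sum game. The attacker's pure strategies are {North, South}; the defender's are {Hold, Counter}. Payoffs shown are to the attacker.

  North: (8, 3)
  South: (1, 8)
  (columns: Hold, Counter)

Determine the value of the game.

61/12

Row minima: North → 3, South → 1; maximin = 3.
Column maxima: Hold → 8, Counter → 8; minimax = 8.
3 ≠ 8, so there is no saddle point; optimal play is mixed.
Let the attacker play North with probability p. Expected payoff against Hold: 8p + 1(1−p) = 7p + 1; against Counter: 3p + 8(1−p) = −5p + 8.
Setting these equal: 7p + 1 = −5p + 8 ⇒ 12p = 7 ⇒ p = 7/12, and the value is (7)·(7/12) + 1 = 61/12.
For the defender: with q = P(Hold), equating North's and South's payoffs gives 5q + 3 = −7q + 8 ⇒ q = 5/12.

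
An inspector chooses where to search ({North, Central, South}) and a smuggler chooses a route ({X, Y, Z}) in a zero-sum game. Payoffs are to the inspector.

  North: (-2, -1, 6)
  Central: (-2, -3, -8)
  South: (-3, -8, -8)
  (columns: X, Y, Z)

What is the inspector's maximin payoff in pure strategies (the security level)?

-2

Row minima: North → -2, Central → -8, South → -8.
The best of these is -2.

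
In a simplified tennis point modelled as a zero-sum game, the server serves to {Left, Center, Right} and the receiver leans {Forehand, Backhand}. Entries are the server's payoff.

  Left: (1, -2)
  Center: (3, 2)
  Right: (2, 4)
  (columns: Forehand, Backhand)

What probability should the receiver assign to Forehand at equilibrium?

2/3

Row minima: Left → -2, Center → 2, Right → 2; maximin = 2.
Column maxima: Forehand → 3, Backhand → 4; minimax = 3.
2 ≠ 3, so there is no saddle point; optimal play is mixed.
Left is strictly dominated by Center, so the server never plays it.
On the remaining 2×2 (Center, Right vs Forehand, Backhand):
Let the server play Center with probability p. Expected payoff against Forehand: 3p + 2(1−p) = p + 2; against Backhand: 2p + 4(1−p) = −2p + 4.
Setting these equal: p + 2 = −2p + 4 ⇒ 3p = 2 ⇒ p = 2/3, and the value is (1)·(2/3) + 2 = 8/3.
For the receiver: with q = P(Forehand), equating Center's and Right's payoffs gives q + 2 = −2q + 4 ⇒ q = 2/3.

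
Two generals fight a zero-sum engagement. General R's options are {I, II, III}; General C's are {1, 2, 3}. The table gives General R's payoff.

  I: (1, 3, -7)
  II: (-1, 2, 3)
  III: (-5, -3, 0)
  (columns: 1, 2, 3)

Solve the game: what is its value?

Row minima: I → -7, II → -1, III → -5; maximin = -1.
Column maxima: 1 → 1, 2 → 3, 3 → 3; minimax = 1.
-1 ≠ 1, so there is no saddle point; optimal play is mixed.
III is strictly dominated by II, so General R never plays it.
2 is strictly dominated by 1 (it gives General R strictly more in every row), so General C never plays it.
On the remaining 2×2 (I, II vs 1, 3):
Let General R play I with probability p. Expected payoff against 1: 1p + (-1)(1−p) = 2p − 1; against 3: (-7)p + 3(1−p) = −10p + 3.
Setting these equal: 2p − 1 = −10p + 3 ⇒ 12p = 4 ⇒ p = 1/3, and the value is (2)·(1/3) − 1 = -1/3.
For General C: with q = P(1), equating I's and II's payoffs gives 8q − 7 = −4q + 3 ⇒ q = 5/6.

-1/3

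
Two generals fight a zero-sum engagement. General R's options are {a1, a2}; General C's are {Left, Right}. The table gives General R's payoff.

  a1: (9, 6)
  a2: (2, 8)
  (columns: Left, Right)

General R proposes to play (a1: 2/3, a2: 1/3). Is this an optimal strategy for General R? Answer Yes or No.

Yes

Against Left this mix gives (2/3)·9 + (1/3)·2 = 20/3.
Against Right this mix gives (2/3)·6 + (1/3)·8 = 20/3.
All of General C's active replies (Left, Right) yield 20/3, and no column does worse for General R. The mix makes General C indifferent and guarantees 20/3, so it is optimal.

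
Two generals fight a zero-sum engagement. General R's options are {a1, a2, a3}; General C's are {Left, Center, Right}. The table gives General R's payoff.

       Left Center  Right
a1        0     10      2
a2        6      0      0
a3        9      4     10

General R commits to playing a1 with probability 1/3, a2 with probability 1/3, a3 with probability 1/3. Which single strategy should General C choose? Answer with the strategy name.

Right

If General C plays Left, General R's expected payoff is (1/3)·0 + (1/3)·6 + (1/3)·9 = 5.
If General C plays Center, General R's expected payoff is (1/3)·10 + (1/3)·0 + (1/3)·4 = 14/3.
If General C plays Right, General R's expected payoff is (1/3)·2 + (1/3)·0 + (1/3)·10 = 4.
General C minimizes General R's payoff; the smallest is 4, so the best response is Right.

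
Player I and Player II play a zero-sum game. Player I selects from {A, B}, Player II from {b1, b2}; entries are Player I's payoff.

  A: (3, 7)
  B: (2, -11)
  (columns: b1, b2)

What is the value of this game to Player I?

3

Row minima: A → 3, B → -11; maximin = 3.
Column maxima: b1 → 3, b2 → 7; minimax = 3.
Since maximin = minimax = 3, there is a saddle point and the value is 3.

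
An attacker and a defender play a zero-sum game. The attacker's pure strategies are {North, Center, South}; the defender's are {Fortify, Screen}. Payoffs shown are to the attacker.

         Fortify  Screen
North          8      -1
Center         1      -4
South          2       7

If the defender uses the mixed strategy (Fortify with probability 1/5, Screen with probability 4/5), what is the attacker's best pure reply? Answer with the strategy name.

South

Expected payoff of North: (1/5)·8 + (4/5)·(-1) = 4/5.
Expected payoff of Center: (1/5)·1 + (4/5)·(-4) = -3.
Expected payoff of South: (1/5)·2 + (4/5)·7 = 6.
The largest is 6, so the attacker's best response is South.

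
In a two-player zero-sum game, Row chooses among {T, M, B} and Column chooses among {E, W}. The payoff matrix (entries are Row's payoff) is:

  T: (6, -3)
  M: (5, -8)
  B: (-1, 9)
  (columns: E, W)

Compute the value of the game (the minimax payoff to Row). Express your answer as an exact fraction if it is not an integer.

51/19

Row minima: T → -3, M → -8, B → -1; maximin = -1.
Column maxima: E → 6, W → 9; minimax = 6.
-1 ≠ 6, so there is no saddle point; optimal play is mixed.
M is strictly dominated by T, so Row never plays it.
On the remaining 2×2 (T, B vs E, W):
Let Row play T with probability p. Expected payoff against E: 6p + (-1)(1−p) = 7p − 1; against W: (-3)p + 9(1−p) = −12p + 9.
Setting these equal: 7p − 1 = −12p + 9 ⇒ 19p = 10 ⇒ p = 10/19, and the value is (7)·(10/19) − 1 = 51/19.
For Column: with q = P(E), equating T's and B's payoffs gives 9q − 3 = −10q + 9 ⇒ q = 12/19.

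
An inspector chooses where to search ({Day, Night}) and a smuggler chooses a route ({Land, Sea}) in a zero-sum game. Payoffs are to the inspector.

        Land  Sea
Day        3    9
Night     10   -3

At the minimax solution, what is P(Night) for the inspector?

6/19

Row minima: Day → 3, Night → -3; maximin = 3.
Column maxima: Land → 10, Sea → 9; minimax = 9.
3 ≠ 9, so there is no saddle point; optimal play is mixed.
Let the inspector play Day with probability p. Expected payoff against Land: 3p + 10(1−p) = −7p + 10; against Sea: 9p + (-3)(1−p) = 12p − 3.
Setting these equal: −7p + 10 = 12p − 3 ⇒ −19p = -13 ⇒ p = 13/19, and the value is (-7)·(13/19) + 10 = 99/19.
For the smuggler: with q = P(Land), equating Day's and Night's payoffs gives −6q + 9 = 13q − 3 ⇒ q = 12/19.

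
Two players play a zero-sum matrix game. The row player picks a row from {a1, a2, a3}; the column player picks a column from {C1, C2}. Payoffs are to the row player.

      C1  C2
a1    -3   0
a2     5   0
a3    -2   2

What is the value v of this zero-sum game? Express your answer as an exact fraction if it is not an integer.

Row minima: a1 → -3, a2 → 0, a3 → -2; maximin = 0.
Column maxima: C1 → 5, C2 → 2; minimax = 2.
0 ≠ 2, so there is no saddle point; optimal play is mixed.
a1 is strictly dominated by a3, so the row player never plays it.
On the remaining 2×2 (a2, a3 vs C1, C2):
Let the row player play a2 with probability p. Expected payoff against C1: 5p + (-2)(1−p) = 7p − 2; against C2: 0p + 2(1−p) = −2p + 2.
Setting these equal: 7p − 2 = −2p + 2 ⇒ 9p = 4 ⇒ p = 4/9, and the value is (7)·(4/9) − 2 = 10/9.
For the column player: with q = P(C1), equating a2's and a3's payoffs gives 5q = −4q + 2 ⇒ q = 2/9.

10/9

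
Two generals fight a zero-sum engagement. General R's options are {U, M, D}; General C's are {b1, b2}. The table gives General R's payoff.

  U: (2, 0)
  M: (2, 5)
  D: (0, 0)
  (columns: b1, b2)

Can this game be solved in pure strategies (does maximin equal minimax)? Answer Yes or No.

Yes

Row minima: U → 0, M → 2, D → 0; maximin = 2.
Column maxima: b1 → 2, b2 → 5; minimax = 2.
maximin = minimax = 2, so a saddle point exists.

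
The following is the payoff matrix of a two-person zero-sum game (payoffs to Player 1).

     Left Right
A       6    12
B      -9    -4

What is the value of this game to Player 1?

Row minima: A → 6, B → -9; maximin = 6.
Column maxima: Left → 6, Right → 12; minimax = 6.
Since maximin = minimax = 6, there is a saddle point and the value is 6.

6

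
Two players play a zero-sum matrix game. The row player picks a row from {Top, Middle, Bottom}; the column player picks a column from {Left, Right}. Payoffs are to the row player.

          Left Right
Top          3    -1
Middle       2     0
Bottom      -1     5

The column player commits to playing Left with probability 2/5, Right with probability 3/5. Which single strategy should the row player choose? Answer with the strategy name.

Bottom

Expected payoff of Top: (2/5)·3 + (3/5)·(-1) = 3/5.
Expected payoff of Middle: (2/5)·2 + (3/5)·0 = 4/5.
Expected payoff of Bottom: (2/5)·(-1) + (3/5)·5 = 13/5.
The largest is 13/5, so the row player's best response is Bottom.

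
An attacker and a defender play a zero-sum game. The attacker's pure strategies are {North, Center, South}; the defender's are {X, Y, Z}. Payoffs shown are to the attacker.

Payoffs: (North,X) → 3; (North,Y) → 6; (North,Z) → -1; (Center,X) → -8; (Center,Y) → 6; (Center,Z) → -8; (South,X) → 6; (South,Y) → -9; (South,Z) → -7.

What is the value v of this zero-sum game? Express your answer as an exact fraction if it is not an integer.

Row minima: North → -1, Center → -8, South → -9; maximin = -1.
Column maxima: X → 6, Y → 6, Z → -1; minimax = -1.
Since maximin = minimax = -1, there is a saddle point and the value is -1.

-1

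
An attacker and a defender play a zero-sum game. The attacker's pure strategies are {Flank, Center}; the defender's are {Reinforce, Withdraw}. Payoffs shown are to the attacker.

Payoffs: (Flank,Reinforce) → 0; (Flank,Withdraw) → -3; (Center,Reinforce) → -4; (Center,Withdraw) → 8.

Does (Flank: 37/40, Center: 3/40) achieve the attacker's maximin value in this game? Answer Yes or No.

Against Reinforce this mix gives (37/40)·0 + (3/40)·(-4) = -3/10.
Against Withdraw this mix gives (37/40)·(-3) + (3/40)·8 = -87/40.
The defender will play Withdraw, holding the attacker to -87/40. Shifting weight toward the row that does better against Withdraw would raise this floor (the equalizing mix achieves -4/5 against both Withdraw and Reinforce), so the proposed strategy is not optimal.

No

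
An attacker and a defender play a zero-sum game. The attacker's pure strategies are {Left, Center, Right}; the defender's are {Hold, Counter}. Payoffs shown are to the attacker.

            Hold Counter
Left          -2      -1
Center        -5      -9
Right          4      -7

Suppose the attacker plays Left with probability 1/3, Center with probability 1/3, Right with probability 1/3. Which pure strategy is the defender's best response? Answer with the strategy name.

Counter

If the defender plays Hold, the attacker's expected payoff is (1/3)·(-2) + (1/3)·(-5) + (1/3)·4 = -1.
If the defender plays Counter, the attacker's expected payoff is (1/3)·(-1) + (1/3)·(-9) + (1/3)·(-7) = -17/3.
The defender minimizes the attacker's payoff; the smallest is -17/3, so the best response is Counter.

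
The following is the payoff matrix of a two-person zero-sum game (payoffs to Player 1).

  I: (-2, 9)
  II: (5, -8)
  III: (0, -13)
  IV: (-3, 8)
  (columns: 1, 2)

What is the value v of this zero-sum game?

Row minima: I → -2, II → -8, III → -13, IV → -3; maximin = -2.
Column maxima: 1 → 5, 2 → 9; minimax = 5.
-2 ≠ 5, so there is no saddle point; optimal play is mixed.
III is strictly dominated by II, so Player 1 never plays it.
IV is strictly dominated by I, so Player 1 never plays it.
On the remaining 2×2 (I, II vs 1, 2):
Let Player 1 play I with probability p. Expected payoff against 1: (-2)p + 5(1−p) = −7p + 5; against 2: 9p + (-8)(1−p) = 17p − 8.
Setting these equal: −7p + 5 = 17p − 8 ⇒ −24p = -13 ⇒ p = 13/24, and the value is (-7)·(13/24) + 5 = 29/24.
For Player 2: with q = P(1), equating I's and II's payoffs gives −11q + 9 = 13q − 8 ⇒ q = 17/24.

29/24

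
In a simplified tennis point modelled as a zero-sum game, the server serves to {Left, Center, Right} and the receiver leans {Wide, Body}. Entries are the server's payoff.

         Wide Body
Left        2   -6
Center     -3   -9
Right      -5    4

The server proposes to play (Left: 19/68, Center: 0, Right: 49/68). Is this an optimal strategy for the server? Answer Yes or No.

Against Wide this mix gives (19/68)·2 + (49/68)·(-5) = -207/68.
Against Body this mix gives (19/68)·(-6) + (49/68)·4 = 41/34.
The receiver will play Wide, holding the server to -207/68. Shifting weight toward the row that does better against Wide would raise this floor (the equalizing mix achieves -22/17 against both Wide and Body), so the proposed strategy is not optimal.

No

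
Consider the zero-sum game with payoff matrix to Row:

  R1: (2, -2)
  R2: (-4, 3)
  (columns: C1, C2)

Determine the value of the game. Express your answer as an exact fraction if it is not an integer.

-2/11

Row minima: R1 → -2, R2 → -4; maximin = -2.
Column maxima: C1 → 2, C2 → 3; minimax = 2.
-2 ≠ 2, so there is no saddle point; optimal play is mixed.
Let Row play R1 with probability p. Expected payoff against C1: 2p + (-4)(1−p) = 6p − 4; against C2: (-2)p + 3(1−p) = −5p + 3.
Setting these equal: 6p − 4 = −5p + 3 ⇒ 11p = 7 ⇒ p = 7/11, and the value is (6)·(7/11) − 4 = -2/11.
For Column: with q = P(C1), equating R1's and R2's payoffs gives 4q − 2 = −7q + 3 ⇒ q = 5/11.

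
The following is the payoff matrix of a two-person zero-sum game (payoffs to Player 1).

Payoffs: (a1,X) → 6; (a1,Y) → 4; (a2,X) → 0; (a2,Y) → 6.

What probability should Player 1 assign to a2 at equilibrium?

Row minima: a1 → 4, a2 → 0; maximin = 4.
Column maxima: X → 6, Y → 6; minimax = 6.
4 ≠ 6, so there is no saddle point; optimal play is mixed.
Let Player 1 play a1 with probability p. Expected payoff against X: 6p + 0(1−p) = 6p; against Y: 4p + 6(1−p) = −2p + 6.
Setting these equal: 6p = −2p + 6 ⇒ 8p = 6 ⇒ p = 3/4, and the value is (6)·(3/4) = 9/2.
For Player 2: with q = P(X), equating a1's and a2's payoffs gives 2q + 4 = −6q + 6 ⇒ q = 1/4.

1/4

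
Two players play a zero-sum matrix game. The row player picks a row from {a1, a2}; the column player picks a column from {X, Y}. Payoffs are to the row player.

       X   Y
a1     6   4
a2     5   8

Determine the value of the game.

28/5

Row minima: a1 → 4, a2 → 5; maximin = 5.
Column maxima: X → 6, Y → 8; minimax = 6.
5 ≠ 6, so there is no saddle point; optimal play is mixed.
Let the row player play a1 with probability p. Expected payoff against X: 6p + 5(1−p) = p + 5; against Y: 4p + 8(1−p) = −4p + 8.
Setting these equal: p + 5 = −4p + 8 ⇒ 5p = 3 ⇒ p = 3/5, and the value is (1)·(3/5) + 5 = 28/5.
For the column player: with q = P(X), equating a1's and a2's payoffs gives 2q + 4 = −3q + 8 ⇒ q = 4/5.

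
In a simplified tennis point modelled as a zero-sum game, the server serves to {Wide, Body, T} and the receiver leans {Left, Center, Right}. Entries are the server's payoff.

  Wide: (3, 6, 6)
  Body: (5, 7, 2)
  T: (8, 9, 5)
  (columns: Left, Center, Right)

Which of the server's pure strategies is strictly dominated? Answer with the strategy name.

T gives a strictly higher payoff than Body against every column: 8 > 5, 9 > 7, 5 > 2.
So Body is strictly dominated and the server never plays it.

Body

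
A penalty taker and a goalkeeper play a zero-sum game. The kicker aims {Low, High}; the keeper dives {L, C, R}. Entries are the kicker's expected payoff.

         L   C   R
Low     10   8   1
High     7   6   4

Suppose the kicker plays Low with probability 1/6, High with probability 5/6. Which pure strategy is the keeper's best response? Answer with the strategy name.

R

If the keeper plays L, the kicker's expected payoff is (1/6)·10 + (5/6)·7 = 15/2.
If the keeper plays C, the kicker's expected payoff is (1/6)·8 + (5/6)·6 = 19/3.
If the keeper plays R, the kicker's expected payoff is (1/6)·1 + (5/6)·4 = 7/2.
The keeper minimizes the kicker's payoff; the smallest is 7/2, so the best response is R.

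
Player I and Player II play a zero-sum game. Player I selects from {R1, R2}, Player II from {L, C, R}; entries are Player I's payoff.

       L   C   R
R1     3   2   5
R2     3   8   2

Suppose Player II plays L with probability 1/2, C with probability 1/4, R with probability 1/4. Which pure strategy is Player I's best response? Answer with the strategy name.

R2

Expected payoff of R1: (1/2)·3 + (1/4)·2 + (1/4)·5 = 13/4.
Expected payoff of R2: (1/2)·3 + (1/4)·8 + (1/4)·2 = 4.
The largest is 4, so Player I's best response is R2.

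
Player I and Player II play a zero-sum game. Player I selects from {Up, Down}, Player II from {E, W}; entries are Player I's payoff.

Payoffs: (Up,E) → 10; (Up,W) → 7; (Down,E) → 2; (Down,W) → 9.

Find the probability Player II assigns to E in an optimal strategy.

1/5

Row minima: Up → 7, Down → 2; maximin = 7.
Column maxima: E → 10, W → 9; minimax = 9.
7 ≠ 9, so there is no saddle point; optimal play is mixed.
Let Player I play Up with probability p. Expected payoff against E: 10p + 2(1−p) = 8p + 2; against W: 7p + 9(1−p) = −2p + 9.
Setting these equal: 8p + 2 = −2p + 9 ⇒ 10p = 7 ⇒ p = 7/10, and the value is (8)·(7/10) + 2 = 38/5.
For Player II: with q = P(E), equating Up's and Down's payoffs gives 3q + 7 = −7q + 9 ⇒ q = 1/5.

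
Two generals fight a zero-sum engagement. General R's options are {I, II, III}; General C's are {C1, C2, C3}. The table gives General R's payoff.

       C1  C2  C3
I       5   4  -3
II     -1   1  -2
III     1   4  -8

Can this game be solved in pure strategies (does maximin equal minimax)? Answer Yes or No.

Row minima: I → -3, II → -2, III → -8; maximin = -2.
Column maxima: C1 → 5, C2 → 4, C3 → -2; minimax = -2.
maximin = minimax = -2, so a saddle point exists.

Yes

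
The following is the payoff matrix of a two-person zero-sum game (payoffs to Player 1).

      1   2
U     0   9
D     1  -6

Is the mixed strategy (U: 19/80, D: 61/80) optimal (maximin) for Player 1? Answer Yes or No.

Against 1 this mix gives (19/80)·0 + (61/80)·1 = 61/80.
Against 2 this mix gives (19/80)·9 + (61/80)·(-6) = -39/16.
Player 2 will play 2, holding Player 1 to -39/16. Shifting weight toward the row that does better against 2 would raise this floor (the equalizing mix achieves 9/16 against both 2 and 1), so the proposed strategy is not optimal.

No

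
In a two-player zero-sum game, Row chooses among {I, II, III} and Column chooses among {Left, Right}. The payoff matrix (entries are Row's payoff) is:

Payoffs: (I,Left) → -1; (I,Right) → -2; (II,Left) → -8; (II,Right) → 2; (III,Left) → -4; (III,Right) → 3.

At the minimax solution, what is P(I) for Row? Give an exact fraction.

Row minima: I → -2, II → -8, III → -4; maximin = -2.
Column maxima: Left → -1, Right → 3; minimax = -1.
-2 ≠ -1, so there is no saddle point; optimal play is mixed.
II is strictly dominated by III, so Row never plays it.
On the remaining 2×2 (I, III vs Left, Right):
Let Row play I with probability p. Expected payoff against Left: (-1)p + (-4)(1−p) = 3p − 4; against Right: (-2)p + 3(1−p) = −5p + 3.
Setting these equal: 3p − 4 = −5p + 3 ⇒ 8p = 7 ⇒ p = 7/8, and the value is (3)·(7/8) − 4 = -11/8.
For Column: with q = P(Left), equating I's and III's payoffs gives q − 2 = −7q + 3 ⇒ q = 5/8.

7/8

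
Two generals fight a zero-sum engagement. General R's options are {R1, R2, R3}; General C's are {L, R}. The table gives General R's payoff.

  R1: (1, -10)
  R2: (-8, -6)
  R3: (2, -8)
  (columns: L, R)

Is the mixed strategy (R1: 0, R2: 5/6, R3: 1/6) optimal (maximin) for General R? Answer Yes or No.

Against L this mix gives (5/6)·(-8) + (1/6)·2 = -19/3.
Against R this mix gives (5/6)·(-6) + (1/6)·(-8) = -19/3.
All of General C's active replies (L, R) yield -19/3, and no column does worse for General R. The mix makes General C indifferent and guarantees -19/3, so it is optimal.

Yes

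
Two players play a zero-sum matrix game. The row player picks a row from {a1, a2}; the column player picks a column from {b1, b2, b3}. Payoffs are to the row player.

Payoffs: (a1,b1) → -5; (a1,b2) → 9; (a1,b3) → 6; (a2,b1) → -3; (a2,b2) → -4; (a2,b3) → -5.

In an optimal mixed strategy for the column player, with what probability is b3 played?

2/13

Row minima: a1 → -5, a2 → -5; maximin = -5.
Column maxima: b1 → -3, b2 → 9, b3 → 6; minimax = -3.
-5 ≠ -3, so there is no saddle point; optimal play is mixed.
b2 is strictly dominated by b3 (it gives the row player strictly more in every row), so the column player never plays it.
On the remaining 2×2 (a1, a2 vs b1, b3):
Let the row player play a1 with probability p. Expected payoff against b1: (-5)p + (-3)(1−p) = −2p − 3; against b3: 6p + (-5)(1−p) = 11p − 5.
Setting these equal: −2p − 3 = 11p − 5 ⇒ −13p = -2 ⇒ p = 2/13, and the value is (-2)·(2/13) − 3 = -43/13.
For the column player: with q = P(b1), equating a1's and a2's payoffs gives −11q + 6 = 2q − 5 ⇒ q = 11/13.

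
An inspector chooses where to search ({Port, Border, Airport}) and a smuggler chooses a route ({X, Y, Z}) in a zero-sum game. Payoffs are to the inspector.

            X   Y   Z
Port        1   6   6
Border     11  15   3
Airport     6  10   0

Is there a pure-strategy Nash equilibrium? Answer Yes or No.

Row minima: Port → 1, Border → 3, Airport → 0; maximin = 3.
Column maxima: X → 11, Y → 15, Z → 6; minimax = 6.
3 ≠ 6, so no pure-strategy equilibrium exists.

No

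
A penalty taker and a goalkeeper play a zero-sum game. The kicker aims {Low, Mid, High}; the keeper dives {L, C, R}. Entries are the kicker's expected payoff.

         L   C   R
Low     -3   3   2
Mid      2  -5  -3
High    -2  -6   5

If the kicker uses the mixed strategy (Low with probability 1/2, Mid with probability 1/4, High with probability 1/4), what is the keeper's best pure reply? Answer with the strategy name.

L

If the keeper plays L, the kicker's expected payoff is (1/2)·(-3) + (1/4)·2 + (1/4)·(-2) = -3/2.
If the keeper plays C, the kicker's expected payoff is (1/2)·3 + (1/4)·(-5) + (1/4)·(-6) = -5/4.
If the keeper plays R, the kicker's expected payoff is (1/2)·2 + (1/4)·(-3) + (1/4)·5 = 3/2.
The keeper minimizes the kicker's payoff; the smallest is -3/2, so the best response is L.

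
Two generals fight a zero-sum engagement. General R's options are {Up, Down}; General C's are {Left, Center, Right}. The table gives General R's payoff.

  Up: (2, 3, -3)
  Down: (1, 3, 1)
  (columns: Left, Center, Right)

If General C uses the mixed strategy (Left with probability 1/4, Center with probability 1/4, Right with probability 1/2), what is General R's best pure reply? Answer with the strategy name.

Expected payoff of Up: (1/4)·2 + (1/4)·3 + (1/2)·(-3) = -1/4.
Expected payoff of Down: (1/4)·1 + (1/4)·3 + (1/2)·1 = 3/2.
The largest is 3/2, so General R's best response is Down.

Down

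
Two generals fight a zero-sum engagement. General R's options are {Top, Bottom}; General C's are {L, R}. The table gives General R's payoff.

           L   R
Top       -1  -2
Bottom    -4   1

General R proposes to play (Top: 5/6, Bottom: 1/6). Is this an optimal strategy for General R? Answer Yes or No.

Yes

Against L this mix gives (5/6)·(-1) + (1/6)·(-4) = -3/2.
Against R this mix gives (5/6)·(-2) + (1/6)·1 = -3/2.
All of General C's active replies (L, R) yield -3/2, and no column does worse for General R. The mix makes General C indifferent and guarantees -3/2, so it is optimal.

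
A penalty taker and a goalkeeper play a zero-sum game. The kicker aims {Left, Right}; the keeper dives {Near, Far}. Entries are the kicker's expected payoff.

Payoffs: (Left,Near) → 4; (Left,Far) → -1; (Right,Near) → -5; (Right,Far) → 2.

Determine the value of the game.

Row minima: Left → -1, Right → -5; maximin = -1.
Column maxima: Near → 4, Far → 2; minimax = 2.
-1 ≠ 2, so there is no saddle point; optimal play is mixed.
Let the kicker play Left with probability p. Expected payoff against Near: 4p + (-5)(1−p) = 9p − 5; against Far: (-1)p + 2(1−p) = −3p + 2.
Setting these equal: 9p − 5 = −3p + 2 ⇒ 12p = 7 ⇒ p = 7/12, and the value is (9)·(7/12) − 5 = 1/4.
For the keeper: with q = P(Near), equating Left's and Right's payoffs gives 5q − 1 = −7q + 2 ⇒ q = 1/4.

1/4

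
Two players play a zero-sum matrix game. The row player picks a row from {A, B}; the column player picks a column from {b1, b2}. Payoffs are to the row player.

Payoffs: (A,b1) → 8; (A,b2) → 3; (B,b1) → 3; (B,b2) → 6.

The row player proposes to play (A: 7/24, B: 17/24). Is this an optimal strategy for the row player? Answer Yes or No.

Against b1 this mix gives (7/24)·8 + (17/24)·3 = 107/24.
Against b2 this mix gives (7/24)·3 + (17/24)·6 = 41/8.
The column player will play b1, holding the row player to 107/24. Shifting weight toward the row that does better against b1 would raise this floor (the equalizing mix achieves 39/8 against both b1 and b2), so the proposed strategy is not optimal.

No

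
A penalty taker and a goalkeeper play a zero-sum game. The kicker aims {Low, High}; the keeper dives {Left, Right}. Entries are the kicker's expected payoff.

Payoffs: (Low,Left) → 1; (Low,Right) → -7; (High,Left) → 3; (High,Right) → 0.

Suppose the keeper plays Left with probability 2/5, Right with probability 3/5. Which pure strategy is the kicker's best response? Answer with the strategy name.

High

Expected payoff of Low: (2/5)·1 + (3/5)·(-7) = -19/5.
Expected payoff of High: (2/5)·3 + (3/5)·0 = 6/5.
The largest is 6/5, so the kicker's best response is High.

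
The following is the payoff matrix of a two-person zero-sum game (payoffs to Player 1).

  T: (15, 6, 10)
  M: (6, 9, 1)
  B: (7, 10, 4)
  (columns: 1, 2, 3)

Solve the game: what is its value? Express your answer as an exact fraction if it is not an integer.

38/5

Row minima: T → 6, M → 1, B → 4; maximin = 6.
Column maxima: 1 → 15, 2 → 10, 3 → 10; minimax = 10.
6 ≠ 10, so there is no saddle point; optimal play is mixed.
M is strictly dominated by B, so Player 1 never plays it.
1 is strictly dominated by 3 (it gives Player 1 strictly more in every row), so Player 2 never plays it.
On the remaining 2×2 (T, B vs 2, 3):
Let Player 1 play T with probability p. Expected payoff against 2: 6p + 10(1−p) = −4p + 10; against 3: 10p + 4(1−p) = 6p + 4.
Setting these equal: −4p + 10 = 6p + 4 ⇒ −10p = -6 ⇒ p = 3/5, and the value is (-4)·(3/5) + 10 = 38/5.
For Player 2: with q = P(2), equating T's and B's payoffs gives −4q + 10 = 6q + 4 ⇒ q = 3/5.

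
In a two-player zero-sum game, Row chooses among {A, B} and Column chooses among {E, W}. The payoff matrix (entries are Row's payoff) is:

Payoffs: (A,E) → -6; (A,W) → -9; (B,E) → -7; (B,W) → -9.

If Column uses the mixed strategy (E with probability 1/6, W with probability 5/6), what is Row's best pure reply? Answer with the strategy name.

A

Expected payoff of A: (1/6)·(-6) + (5/6)·(-9) = -17/2.
Expected payoff of B: (1/6)·(-7) + (5/6)·(-9) = -26/3.
The largest is -17/2, so Row's best response is A.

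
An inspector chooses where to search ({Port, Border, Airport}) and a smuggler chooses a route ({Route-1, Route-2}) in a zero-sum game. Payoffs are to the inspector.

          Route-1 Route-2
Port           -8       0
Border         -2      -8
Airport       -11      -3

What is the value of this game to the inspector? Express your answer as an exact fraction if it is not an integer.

-32/7

Row minima: Port → -8, Border → -8, Airport → -11; maximin = -8.
Column maxima: Route-1 → -2, Route-2 → 0; minimax = -2.
-8 ≠ -2, so there is no saddle point; optimal play is mixed.
Airport is strictly dominated by Port, so the inspector never plays it.
On the remaining 2×2 (Port, Border vs Route-1, Route-2):
Let the inspector play Port with probability p. Expected payoff against Route-1: (-8)p + (-2)(1−p) = −6p − 2; against Route-2: 0p + (-8)(1−p) = 8p − 8.
Setting these equal: −6p − 2 = 8p − 8 ⇒ −14p = -6 ⇒ p = 3/7, and the value is (-6)·(3/7) − 2 = -32/7.
For the smuggler: with q = P(Route-1), equating Port's and Border's payoffs gives −8q = 6q − 8 ⇒ q = 4/7.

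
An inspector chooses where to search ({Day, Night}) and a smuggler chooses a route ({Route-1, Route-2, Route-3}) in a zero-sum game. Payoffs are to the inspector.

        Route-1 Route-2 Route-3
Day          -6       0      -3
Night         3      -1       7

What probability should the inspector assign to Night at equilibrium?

3/5

Row minima: Day → -6, Night → -1; maximin = -1.
Column maxima: Route-1 → 3, Route-2 → 0, Route-3 → 7; minimax = 0.
-1 ≠ 0, so there is no saddle point; optimal play is mixed.
Route-3 is strictly dominated by Route-1 (it gives the inspector strictly more in every row), so the smuggler never plays it.
On the remaining 2×2 (Day, Night vs Route-1, Route-2):
Let the inspector play Day with probability p. Expected payoff against Route-1: (-6)p + 3(1−p) = −9p + 3; against Route-2: 0p + (-1)(1−p) = p − 1.
Setting these equal: −9p + 3 = p − 1 ⇒ −10p = -4 ⇒ p = 2/5, and the value is (-9)·(2/5) + 3 = -3/5.
For the smuggler: with q = P(Route-1), equating Day's and Night's payoffs gives −6q = 4q − 1 ⇒ q = 1/10.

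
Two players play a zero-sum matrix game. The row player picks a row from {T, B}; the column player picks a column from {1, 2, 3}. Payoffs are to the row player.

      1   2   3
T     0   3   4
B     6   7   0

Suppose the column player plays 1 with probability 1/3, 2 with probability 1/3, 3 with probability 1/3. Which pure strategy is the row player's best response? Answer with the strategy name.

B

Expected payoff of T: (1/3)·0 + (1/3)·3 + (1/3)·4 = 7/3.
Expected payoff of B: (1/3)·6 + (1/3)·7 + (1/3)·0 = 13/3.
The largest is 13/3, so the row player's best response is B.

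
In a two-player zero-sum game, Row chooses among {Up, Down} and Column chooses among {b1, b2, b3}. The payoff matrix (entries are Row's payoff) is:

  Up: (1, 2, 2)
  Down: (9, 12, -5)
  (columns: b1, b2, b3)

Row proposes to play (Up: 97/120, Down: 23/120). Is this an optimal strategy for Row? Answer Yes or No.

No

Against b1 this mix gives (97/120)·1 + (23/120)·9 = 38/15.
Against b2 this mix gives (97/120)·2 + (23/120)·12 = 47/12.
Against b3 this mix gives (97/120)·2 + (23/120)·(-5) = 79/120.
Column will play b3, holding Row to 79/120. Shifting weight toward the row that does better against b3 would raise this floor (the equalizing mix achieves 23/15 against both b3 and b1), so the proposed strategy is not optimal.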